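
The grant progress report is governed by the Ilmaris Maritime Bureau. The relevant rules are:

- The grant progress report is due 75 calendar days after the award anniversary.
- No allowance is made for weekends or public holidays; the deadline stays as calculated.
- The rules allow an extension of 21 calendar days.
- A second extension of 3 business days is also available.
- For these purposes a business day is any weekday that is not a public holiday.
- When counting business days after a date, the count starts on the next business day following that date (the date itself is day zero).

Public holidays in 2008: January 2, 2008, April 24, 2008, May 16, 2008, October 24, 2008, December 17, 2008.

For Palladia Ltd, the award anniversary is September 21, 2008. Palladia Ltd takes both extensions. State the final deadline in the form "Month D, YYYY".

Adding 75 calendar days to September 21, 2008 gives December 5, 2008.
December 5, 2008 is a Friday; no weekend or holiday adjustment applies.
Applying the 21-calendar-day extension: December 5, 2008 + 21 days = December 26, 2008.
December 26, 2008 falls on a Friday. The rules make no weekend/holiday allowance, so it remains December 26, 2008.
Counting 3 further business days from December 26, 2008 reaches December 31, 2008.
December 31, 2008 falls on a Wednesday. The rules make no weekend/holiday allowance, so it remains December 31, 2008.
Final deadline: December 31, 2008.

December 31, 2008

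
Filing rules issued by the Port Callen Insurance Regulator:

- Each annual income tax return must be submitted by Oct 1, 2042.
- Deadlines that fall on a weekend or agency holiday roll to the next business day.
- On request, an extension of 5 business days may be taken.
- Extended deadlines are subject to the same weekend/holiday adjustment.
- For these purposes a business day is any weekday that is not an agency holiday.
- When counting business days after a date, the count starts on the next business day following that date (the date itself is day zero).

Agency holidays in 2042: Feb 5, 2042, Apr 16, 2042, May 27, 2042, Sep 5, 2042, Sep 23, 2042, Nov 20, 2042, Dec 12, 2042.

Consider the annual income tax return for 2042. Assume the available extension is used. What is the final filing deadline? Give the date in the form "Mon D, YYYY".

Oct 8, 2042

The statutory due date is Oct 1, 2042.
Oct 1, 2042 (Wednesday) is already a business day.
The 5-business-day extension runs from Oct 1, 2042 to Oct 8, 2042.
Oct 8, 2042 falls on a Wednesday, which is a business day, so no adjustment is needed.
The final due date is Oct 8, 2042.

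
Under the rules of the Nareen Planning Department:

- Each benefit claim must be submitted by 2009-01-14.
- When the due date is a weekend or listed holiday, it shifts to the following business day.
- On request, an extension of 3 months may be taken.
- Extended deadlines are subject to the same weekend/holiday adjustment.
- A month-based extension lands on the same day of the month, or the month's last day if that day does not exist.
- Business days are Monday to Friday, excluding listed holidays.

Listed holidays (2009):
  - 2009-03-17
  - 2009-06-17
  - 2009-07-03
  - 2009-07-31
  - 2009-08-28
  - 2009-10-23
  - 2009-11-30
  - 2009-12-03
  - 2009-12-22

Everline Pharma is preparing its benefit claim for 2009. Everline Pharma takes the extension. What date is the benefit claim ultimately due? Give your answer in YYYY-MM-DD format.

The statutory due date is 2009-01-14.
2009-01-14 falls on a Wednesday, which is a business day, so no adjustment is needed.
Add 3 months to 2009-01-14: 2009-04-14.
2009-04-14 is a Tuesday and not a listed holiday, so it stands.
So the filing is due 2009-04-14.

2009-04-14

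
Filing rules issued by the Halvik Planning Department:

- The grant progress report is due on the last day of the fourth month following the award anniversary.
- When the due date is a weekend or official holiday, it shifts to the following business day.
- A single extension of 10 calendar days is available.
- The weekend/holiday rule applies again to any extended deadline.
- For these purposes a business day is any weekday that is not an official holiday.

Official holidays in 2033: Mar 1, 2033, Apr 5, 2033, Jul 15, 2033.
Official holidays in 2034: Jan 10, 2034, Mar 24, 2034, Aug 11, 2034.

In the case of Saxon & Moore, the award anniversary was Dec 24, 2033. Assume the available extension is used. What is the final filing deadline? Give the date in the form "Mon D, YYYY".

May 11, 2034

4 months after Dec 24, 2033 falls in April 2034; the last day of that month is Apr 30, 2034.
Apr 30, 2034 is a Sunday; the next business day is May 1, 2034 (Monday).
The 10-calendar-day extension moves the deadline from May 1, 2034 to May 11, 2034.
Since May 11, 2034 is a Thursday and not a holiday, the date is unchanged.
The final due date is May 11, 2034.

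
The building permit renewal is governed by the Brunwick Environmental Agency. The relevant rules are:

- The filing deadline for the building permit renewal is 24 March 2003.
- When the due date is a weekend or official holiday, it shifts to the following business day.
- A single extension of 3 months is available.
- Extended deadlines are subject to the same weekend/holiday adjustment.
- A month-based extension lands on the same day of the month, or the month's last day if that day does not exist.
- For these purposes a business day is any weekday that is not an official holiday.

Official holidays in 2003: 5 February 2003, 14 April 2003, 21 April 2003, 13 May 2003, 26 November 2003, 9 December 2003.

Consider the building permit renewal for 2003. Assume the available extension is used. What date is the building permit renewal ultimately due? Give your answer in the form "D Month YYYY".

24 June 2003

The statutory due date is 24 March 2003.
Since 24 March 2003 is a Monday and not a holiday, the date is unchanged.
Applying the 3 months extension: 3 months after 24 March 2003 is 24 June 2003.
24 June 2003 (Tuesday) is already a business day.
The final due date is 24 June 2003.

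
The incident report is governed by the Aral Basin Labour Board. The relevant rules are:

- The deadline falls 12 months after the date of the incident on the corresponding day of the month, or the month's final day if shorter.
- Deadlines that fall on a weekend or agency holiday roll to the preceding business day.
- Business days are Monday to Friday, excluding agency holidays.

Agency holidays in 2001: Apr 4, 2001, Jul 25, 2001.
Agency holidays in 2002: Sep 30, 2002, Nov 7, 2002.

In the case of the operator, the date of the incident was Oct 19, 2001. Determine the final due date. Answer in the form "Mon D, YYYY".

12 months from Oct 19, 2001 is Oct 19, 2002.
Oct 19, 2002 falls on a Saturday. Rolling to the preceding business day gives Oct 18, 2002, a Friday.
The final due date is Oct 18, 2002.

Oct 18, 2002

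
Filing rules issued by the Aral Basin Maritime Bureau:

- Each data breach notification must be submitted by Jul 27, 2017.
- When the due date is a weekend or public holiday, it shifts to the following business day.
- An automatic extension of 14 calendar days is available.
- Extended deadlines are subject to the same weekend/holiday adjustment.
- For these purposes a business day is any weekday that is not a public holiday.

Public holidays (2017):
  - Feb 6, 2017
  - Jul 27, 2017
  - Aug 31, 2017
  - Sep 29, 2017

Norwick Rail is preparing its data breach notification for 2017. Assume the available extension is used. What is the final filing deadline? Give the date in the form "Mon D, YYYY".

Start from the fixed due date, Jul 27, 2017.
Jul 27, 2017 is a listed holiday, so it moves to the next business day, Jul 28, 2017 (Friday).
With the 14-day extension, Jul 28, 2017 becomes Aug 11, 2017.
Since Aug 11, 2017 is a Friday and not a holiday, the date is unchanged.
So the filing is due Aug 11, 2017.

Aug 11, 2017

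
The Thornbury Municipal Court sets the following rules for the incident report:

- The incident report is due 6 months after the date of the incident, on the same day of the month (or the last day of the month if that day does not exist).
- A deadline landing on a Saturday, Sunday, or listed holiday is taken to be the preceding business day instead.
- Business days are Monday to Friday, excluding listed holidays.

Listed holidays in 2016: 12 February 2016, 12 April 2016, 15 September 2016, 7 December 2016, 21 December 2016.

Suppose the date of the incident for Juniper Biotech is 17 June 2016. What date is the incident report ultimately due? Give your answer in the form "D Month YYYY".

Moving 6 months forward from 17 June 2016 on the corresponding day gives 17 December 2016.
17 December 2016 falls on a Saturday. Rolling to the preceding business day gives 16 December 2016, a Friday.
Deadline: 16 December 2016.

16 December 2016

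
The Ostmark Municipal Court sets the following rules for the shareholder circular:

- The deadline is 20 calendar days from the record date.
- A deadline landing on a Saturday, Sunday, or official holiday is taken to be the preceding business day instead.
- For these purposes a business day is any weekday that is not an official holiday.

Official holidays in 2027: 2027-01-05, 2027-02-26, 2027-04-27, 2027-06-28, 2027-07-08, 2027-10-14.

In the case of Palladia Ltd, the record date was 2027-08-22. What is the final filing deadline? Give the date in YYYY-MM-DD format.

20 calendar days after 2027-08-22 is 2027-09-11.
Because 2027-09-11 is a Saturday, the deadline becomes 2027-09-10 (Friday).
The final due date is 2027-09-10.

2027-09-10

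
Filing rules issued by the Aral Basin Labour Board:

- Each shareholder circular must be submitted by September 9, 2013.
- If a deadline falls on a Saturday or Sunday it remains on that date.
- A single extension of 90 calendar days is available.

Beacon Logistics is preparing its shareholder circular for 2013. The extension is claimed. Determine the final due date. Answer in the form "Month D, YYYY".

Start from the fixed due date, September 9, 2013.
No adjustment is made for weekends or holidays, so September 9, 2013 stands.
Applying the 90-calendar-day extension: September 9, 2013 + 90 days = December 8, 2013.
December 8, 2013 is a Sunday; no weekend or holiday adjustment applies.
Deadline: December 8, 2013.

December 8, 2013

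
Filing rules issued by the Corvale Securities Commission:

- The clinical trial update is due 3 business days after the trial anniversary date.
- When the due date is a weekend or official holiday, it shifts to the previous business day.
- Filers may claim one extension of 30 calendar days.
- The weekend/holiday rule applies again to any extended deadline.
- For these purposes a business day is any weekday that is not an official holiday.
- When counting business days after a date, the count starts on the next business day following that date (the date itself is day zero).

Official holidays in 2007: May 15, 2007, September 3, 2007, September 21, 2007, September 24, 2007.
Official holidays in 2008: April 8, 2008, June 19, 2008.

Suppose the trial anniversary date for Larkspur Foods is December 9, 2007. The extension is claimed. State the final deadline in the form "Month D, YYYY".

Counting 3 business days after December 9, 2007 (skipping weekends and listed holidays) reaches December 12, 2007.
December 12, 2007 falls on a Wednesday, which is a business day, so no adjustment is needed.
Applying the 30-calendar-day extension: December 12, 2007 + 30 days = January 11, 2008.
Since January 11, 2008 is a Friday and not a holiday, the date is unchanged.
So the filing is due January 11, 2008.

January 11, 2008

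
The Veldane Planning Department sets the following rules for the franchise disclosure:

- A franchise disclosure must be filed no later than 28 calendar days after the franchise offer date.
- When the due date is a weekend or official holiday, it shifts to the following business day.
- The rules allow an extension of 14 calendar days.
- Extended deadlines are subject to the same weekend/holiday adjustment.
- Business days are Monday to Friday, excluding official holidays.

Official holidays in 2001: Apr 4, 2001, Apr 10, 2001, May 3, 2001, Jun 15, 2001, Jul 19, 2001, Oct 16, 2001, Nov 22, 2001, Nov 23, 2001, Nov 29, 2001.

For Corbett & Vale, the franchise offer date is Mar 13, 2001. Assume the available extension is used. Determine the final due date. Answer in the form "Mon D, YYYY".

Apr 25, 2001

28 calendar days after Mar 13, 2001 is Apr 10, 2001.
Apr 10, 2001 falls on a listed holiday. Rolling to the next business day gives Apr 11, 2001, a Wednesday.
Add the 14 calendar-day extension to Apr 11, 2001: Apr 25, 2001.
Apr 25, 2001 (Wednesday) is already a business day.
So the filing is due Apr 25, 2001.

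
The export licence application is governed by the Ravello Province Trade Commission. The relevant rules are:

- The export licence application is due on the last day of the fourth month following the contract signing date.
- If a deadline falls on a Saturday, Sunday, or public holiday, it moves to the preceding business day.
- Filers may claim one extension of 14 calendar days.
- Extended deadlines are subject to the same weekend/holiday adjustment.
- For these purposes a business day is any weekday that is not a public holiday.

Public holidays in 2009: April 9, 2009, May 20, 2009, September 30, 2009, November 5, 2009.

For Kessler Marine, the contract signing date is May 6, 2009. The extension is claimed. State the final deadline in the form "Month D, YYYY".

4 months after May 6, 2009 falls in September 2009; the last day of that month is September 30, 2009.
September 30, 2009 is a listed holiday, so it moves to the preceding business day, September 29, 2009 (Tuesday).
The 14-calendar-day extension moves the deadline from September 29, 2009 to October 13, 2009.
Since October 13, 2009 is a Tuesday and not a holiday, the date is unchanged.
Final deadline: October 13, 2009.

October 13, 2009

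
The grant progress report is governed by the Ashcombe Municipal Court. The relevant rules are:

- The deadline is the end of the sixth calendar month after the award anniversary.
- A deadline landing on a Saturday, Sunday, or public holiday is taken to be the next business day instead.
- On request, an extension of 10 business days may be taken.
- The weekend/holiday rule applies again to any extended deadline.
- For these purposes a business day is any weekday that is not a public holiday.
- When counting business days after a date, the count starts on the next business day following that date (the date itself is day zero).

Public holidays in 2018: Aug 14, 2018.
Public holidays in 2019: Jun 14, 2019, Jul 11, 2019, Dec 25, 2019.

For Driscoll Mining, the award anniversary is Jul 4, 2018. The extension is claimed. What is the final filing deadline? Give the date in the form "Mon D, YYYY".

Feb 14, 2019

6 months after Jul 4, 2018 falls in January 2019; the last day of that month is Jan 31, 2019.
Jan 31, 2019 (Thursday) is already a business day.
The 10-business-day extension runs from Jan 31, 2019 to Feb 14, 2019.
Feb 14, 2019 falls on a Thursday, which is a business day, so no adjustment is needed.
Deadline: Feb 14, 2019.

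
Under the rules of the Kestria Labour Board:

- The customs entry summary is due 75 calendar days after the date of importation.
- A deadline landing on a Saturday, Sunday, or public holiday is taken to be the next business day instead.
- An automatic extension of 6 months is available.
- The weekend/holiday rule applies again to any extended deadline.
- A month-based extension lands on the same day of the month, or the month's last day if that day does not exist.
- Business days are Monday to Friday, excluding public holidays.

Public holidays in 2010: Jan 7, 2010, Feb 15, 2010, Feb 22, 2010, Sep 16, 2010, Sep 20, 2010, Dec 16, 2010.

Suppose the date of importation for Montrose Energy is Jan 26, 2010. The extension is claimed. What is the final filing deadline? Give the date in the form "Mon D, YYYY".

Oct 12, 2010

Trigger date Jan 26, 2010 + 75 calendar days = Apr 11, 2010.
Apr 11, 2010 is a Sunday; the next business day is Apr 12, 2010 (Monday).
The 6 months extension carries Apr 12, 2010 to Oct 12, 2010.
Oct 12, 2010 falls on a Tuesday, which is a business day, so no adjustment is needed.
Final deadline: Oct 12, 2010.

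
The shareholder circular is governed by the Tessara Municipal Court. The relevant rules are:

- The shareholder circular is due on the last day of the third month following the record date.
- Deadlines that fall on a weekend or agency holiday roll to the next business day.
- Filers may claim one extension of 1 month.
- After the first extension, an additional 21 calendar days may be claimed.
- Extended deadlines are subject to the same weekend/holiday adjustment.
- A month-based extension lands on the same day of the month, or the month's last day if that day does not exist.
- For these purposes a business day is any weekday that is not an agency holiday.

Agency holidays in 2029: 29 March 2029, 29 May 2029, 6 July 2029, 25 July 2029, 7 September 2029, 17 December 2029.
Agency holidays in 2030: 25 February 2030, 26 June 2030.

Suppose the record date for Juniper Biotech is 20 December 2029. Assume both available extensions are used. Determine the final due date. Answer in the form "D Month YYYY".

22 May 2030

The third month after 20 December 2029 is March 2030, whose last day is 31 March 2030.
31 March 2030 is a Sunday; the next business day is 1 April 2030 (Monday).
Add 1 month to 1 April 2030: 1 May 2030.
1 May 2030 is a Wednesday and not a listed holiday, so it stands.
Add the 21 calendar-day extension to 1 May 2030: 22 May 2030.
22 May 2030 (Wednesday) is already a business day.
So the filing is due 22 May 2030.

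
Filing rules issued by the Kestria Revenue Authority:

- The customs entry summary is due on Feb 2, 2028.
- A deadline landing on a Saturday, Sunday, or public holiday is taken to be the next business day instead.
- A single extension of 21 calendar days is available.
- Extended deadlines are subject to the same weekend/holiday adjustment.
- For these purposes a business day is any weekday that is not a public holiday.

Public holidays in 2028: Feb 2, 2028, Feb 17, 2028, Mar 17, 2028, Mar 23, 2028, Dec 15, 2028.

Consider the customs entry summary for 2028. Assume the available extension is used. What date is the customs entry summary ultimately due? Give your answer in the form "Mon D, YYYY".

Start from the fixed due date, Feb 2, 2028.
Feb 2, 2028 is a listed holiday; the next business day is Feb 3, 2028 (Thursday).
Applying the 21-calendar-day extension: Feb 3, 2028 + 21 days = Feb 24, 2028.
Feb 24, 2028 is a Thursday and not a listed holiday, so it stands.
So the filing is due Feb 24, 2028.

Feb 24, 2028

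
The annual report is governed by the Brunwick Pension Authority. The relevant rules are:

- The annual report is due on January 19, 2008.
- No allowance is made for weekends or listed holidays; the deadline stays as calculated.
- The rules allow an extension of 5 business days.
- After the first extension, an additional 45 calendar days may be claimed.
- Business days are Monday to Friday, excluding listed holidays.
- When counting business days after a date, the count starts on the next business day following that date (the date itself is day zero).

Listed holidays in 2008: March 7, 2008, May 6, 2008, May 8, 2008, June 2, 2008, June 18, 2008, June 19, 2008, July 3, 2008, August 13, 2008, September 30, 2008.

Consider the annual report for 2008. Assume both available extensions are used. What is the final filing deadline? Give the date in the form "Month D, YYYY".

March 10, 2008

The statutory due date is January 19, 2008.
January 19, 2008 falls on a Saturday. The rules make no weekend/holiday allowance, so it remains January 19, 2008.
Counting 5 further business days from January 19, 2008 reaches January 25, 2008.
No adjustment is made for weekends or holidays, so January 25, 2008 stands.
The 45-calendar-day extension moves the deadline from January 25, 2008 to March 10, 2008.
March 10, 2008 is a Monday; no weekend or holiday adjustment applies.
So the filing is due March 10, 2008.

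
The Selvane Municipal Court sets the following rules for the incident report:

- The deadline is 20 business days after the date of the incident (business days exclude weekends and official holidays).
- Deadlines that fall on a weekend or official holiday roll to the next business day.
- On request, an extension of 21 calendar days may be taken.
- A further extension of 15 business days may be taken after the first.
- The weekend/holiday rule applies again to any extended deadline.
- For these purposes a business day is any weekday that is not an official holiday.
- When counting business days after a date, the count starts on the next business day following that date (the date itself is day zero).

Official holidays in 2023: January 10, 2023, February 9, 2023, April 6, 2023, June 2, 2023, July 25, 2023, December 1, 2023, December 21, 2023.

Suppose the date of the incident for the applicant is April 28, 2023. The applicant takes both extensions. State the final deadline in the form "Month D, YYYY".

July 7, 2023

Counting 20 business days after April 28, 2023 (skipping weekends and listed holidays) reaches May 26, 2023.
May 26, 2023 is a Friday and not a listed holiday, so it stands.
With the 21-day extension, May 26, 2023 becomes June 16, 2023.
June 16, 2023 falls on a Friday, which is a business day, so no adjustment is needed.
Counting 15 further business days from June 16, 2023 reaches July 7, 2023.
July 7, 2023 falls on a Friday, which is a business day, so no adjustment is needed.
The final due date is July 7, 2023.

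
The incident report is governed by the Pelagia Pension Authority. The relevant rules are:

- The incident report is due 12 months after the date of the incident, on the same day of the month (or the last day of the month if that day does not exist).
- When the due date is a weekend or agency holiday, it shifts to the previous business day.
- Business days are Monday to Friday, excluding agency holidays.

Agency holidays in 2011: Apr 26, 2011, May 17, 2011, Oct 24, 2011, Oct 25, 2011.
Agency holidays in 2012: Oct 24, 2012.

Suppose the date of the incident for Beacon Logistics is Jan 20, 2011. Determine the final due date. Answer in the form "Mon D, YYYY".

Jan 20, 2012

12 months after Jan 20, 2011, on the same day of the month, is Jan 20, 2012.
Jan 20, 2012 is a Friday and not a listed holiday, so it stands.
Final deadline: Jan 20, 2012.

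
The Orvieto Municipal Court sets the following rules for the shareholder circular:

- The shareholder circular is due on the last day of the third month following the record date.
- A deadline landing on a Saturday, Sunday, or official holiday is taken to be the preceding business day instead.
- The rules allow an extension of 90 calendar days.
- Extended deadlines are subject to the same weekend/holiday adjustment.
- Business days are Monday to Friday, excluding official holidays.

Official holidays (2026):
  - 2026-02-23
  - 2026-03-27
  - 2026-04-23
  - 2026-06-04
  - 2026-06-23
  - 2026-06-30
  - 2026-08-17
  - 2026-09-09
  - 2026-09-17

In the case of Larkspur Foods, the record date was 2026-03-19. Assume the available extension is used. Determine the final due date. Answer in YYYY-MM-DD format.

2026-09-25

3 months after 2026-03-19 is June 2026; that month ends on 2026-06-30.
Because 2026-06-30 is a listed holiday, the deadline becomes 2026-06-29 (Monday).
The 90-calendar-day extension moves the deadline from 2026-06-29 to 2026-09-27.
2026-09-27 falls on a Sunday. Rolling to the preceding business day gives 2026-09-25, a Friday.
So the filing is due 2026-09-25.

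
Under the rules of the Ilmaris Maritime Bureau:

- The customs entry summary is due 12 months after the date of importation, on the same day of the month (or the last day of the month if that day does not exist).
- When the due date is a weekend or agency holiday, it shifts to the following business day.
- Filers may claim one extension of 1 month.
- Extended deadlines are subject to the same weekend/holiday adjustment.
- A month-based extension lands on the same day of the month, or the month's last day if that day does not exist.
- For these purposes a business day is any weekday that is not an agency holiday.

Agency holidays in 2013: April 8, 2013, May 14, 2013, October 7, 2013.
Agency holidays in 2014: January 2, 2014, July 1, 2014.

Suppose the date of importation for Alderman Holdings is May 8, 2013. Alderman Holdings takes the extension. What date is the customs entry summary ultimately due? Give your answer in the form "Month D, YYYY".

12 months from May 8, 2013 is May 8, 2014.
May 8, 2014 (Thursday) is already a business day.
Applying the 1 month extension: 1 month after May 8, 2014 is June 8, 2014.
June 8, 2014 falls on a Sunday. Rolling to the next business day gives June 9, 2014, a Monday.
Deadline: June 9, 2014.

June 9, 2014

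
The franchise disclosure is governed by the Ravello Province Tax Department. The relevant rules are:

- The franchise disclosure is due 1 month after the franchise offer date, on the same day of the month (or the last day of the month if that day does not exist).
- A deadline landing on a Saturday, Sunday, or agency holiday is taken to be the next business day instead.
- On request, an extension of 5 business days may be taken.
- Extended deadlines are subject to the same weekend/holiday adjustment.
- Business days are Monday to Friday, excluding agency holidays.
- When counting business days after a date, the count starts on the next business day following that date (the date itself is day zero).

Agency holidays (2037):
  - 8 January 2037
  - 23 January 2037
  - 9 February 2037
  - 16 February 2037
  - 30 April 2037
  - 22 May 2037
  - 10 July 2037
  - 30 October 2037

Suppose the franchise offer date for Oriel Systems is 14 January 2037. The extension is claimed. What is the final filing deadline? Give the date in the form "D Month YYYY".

Moving 1 month forward from 14 January 2037 on the corresponding day gives 14 February 2037.
14 February 2037 is a Saturday, so it moves to the next business day, 17 February 2037 (Tuesday).
The 5-business-day extension runs from 17 February 2037 to 24 February 2037.
Since 24 February 2037 is a Tuesday and not a holiday, the date is unchanged.
Deadline: 24 February 2037.

24 February 2037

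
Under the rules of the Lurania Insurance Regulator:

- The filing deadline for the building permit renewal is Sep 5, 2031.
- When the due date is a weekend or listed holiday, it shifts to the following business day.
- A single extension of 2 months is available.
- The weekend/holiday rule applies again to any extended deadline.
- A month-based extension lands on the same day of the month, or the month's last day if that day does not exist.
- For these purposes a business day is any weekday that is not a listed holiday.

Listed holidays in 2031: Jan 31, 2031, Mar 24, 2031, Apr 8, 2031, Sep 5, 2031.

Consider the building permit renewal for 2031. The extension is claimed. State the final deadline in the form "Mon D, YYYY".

Nov 10, 2031

Start from the fixed due date, Sep 5, 2031.
Because Sep 5, 2031 is a listed holiday, the deadline becomes Sep 8, 2031 (Monday).
The 2 months extension carries Sep 8, 2031 to Nov 8, 2031.
Because Nov 8, 2031 is a Saturday, the deadline becomes Nov 10, 2031 (Monday).
Final deadline: Nov 10, 2031.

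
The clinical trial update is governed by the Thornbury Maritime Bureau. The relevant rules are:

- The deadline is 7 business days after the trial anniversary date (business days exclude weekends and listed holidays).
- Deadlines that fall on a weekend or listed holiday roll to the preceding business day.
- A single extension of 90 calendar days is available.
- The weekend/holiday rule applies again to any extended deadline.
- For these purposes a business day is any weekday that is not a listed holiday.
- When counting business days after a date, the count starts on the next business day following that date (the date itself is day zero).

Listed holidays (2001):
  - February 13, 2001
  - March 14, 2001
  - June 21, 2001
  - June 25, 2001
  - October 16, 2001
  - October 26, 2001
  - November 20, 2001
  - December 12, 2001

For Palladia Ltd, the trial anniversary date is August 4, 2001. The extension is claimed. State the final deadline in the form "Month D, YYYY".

7 business days after August 4, 2001, excluding weekends and holidays, is August 14, 2001.
August 14, 2001 is a Tuesday and not a listed holiday, so it stands.
With the 90-day extension, August 14, 2001 becomes November 12, 2001.
November 12, 2001 (Monday) is already a business day.
The final due date is November 12, 2001.

November 12, 2001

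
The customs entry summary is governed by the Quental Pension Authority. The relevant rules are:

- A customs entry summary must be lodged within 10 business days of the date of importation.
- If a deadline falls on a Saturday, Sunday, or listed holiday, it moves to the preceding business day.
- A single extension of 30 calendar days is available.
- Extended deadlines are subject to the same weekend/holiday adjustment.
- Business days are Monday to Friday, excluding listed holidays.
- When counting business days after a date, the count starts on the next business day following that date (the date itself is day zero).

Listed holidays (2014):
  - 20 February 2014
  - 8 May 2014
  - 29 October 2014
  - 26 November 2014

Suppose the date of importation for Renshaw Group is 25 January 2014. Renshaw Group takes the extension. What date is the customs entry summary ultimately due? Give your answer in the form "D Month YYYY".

Starting the day after 25 January 2014 and counting 10 business days lands on 7 February 2014.
7 February 2014 (Friday) is already a business day.
The 30-calendar-day extension moves the deadline from 7 February 2014 to 9 March 2014.
9 March 2014 falls on a Sunday. Rolling to the preceding business day gives 7 March 2014, a Friday.
Final deadline: 7 March 2014.

7 March 2014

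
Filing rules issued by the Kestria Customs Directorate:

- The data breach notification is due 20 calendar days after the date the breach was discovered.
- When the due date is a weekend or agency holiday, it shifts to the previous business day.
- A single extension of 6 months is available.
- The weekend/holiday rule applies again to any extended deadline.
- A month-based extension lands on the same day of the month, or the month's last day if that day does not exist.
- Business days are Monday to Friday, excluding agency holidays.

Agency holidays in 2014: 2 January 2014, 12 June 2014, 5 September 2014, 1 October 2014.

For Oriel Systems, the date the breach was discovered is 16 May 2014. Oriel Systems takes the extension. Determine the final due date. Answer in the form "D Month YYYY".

From 16 May 2014, 20 calendar days later is 5 June 2014.
5 June 2014 is a Thursday and not a listed holiday, so it stands.
The 6 months extension carries 5 June 2014 to 5 December 2014.
5 December 2014 (Friday) is already a business day.
So the filing is due 5 December 2014.

5 December 2014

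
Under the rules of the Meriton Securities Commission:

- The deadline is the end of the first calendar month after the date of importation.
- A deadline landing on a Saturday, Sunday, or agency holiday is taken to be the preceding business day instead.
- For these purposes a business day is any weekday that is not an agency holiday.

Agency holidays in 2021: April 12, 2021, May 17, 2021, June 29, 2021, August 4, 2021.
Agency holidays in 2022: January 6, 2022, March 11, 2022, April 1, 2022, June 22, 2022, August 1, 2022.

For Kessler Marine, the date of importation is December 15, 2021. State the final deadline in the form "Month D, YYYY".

January 31, 2022

The first month after December 15, 2021 is January 2022, whose last day is January 31, 2022.
January 31, 2022 falls on a Monday, which is a business day, so no adjustment is needed.
So the filing is due January 31, 2022.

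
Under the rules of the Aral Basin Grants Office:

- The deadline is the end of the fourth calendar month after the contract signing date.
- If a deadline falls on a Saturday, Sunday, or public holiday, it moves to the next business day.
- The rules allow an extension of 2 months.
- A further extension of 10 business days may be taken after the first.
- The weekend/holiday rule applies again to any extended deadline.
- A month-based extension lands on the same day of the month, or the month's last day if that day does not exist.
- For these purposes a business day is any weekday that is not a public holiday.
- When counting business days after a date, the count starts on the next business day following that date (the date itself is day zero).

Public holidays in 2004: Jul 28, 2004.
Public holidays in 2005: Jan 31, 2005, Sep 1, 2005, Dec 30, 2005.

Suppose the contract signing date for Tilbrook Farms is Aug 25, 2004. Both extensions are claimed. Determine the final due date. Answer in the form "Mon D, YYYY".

4 months after Aug 25, 2004 is December 2004; that month ends on Dec 31, 2004.
Dec 31, 2004 is a Friday and not a listed holiday, so it stands.
The 2 months extension carries Dec 31, 2004 to Feb 28, 2005 (day 31 does not exist in February, so the month's last day is used).
Since Feb 28, 2005 is a Monday and not a holiday, the date is unchanged.
Applying the 10-business-day extension: 10 business days after Feb 28, 2005 is Mar 14, 2005.
Mar 14, 2005 is a Monday and not a listed holiday, so it stands.
The final due date is Mar 14, 2005.

Mar 14, 2005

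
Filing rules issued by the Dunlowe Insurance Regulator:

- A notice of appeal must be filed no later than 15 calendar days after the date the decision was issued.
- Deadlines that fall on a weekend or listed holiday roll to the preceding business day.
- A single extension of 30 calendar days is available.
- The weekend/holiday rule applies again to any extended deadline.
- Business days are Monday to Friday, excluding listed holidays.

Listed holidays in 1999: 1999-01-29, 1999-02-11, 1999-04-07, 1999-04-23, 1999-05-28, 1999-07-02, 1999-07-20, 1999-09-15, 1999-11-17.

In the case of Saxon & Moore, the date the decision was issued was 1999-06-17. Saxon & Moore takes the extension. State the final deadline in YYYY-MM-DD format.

Adding 15 calendar days to 1999-06-17 gives 1999-07-02.
1999-07-02 is a listed holiday, so it moves to the preceding business day, 1999-07-01 (Thursday).
Add the 30 calendar-day extension to 1999-07-01: 1999-07-31.
Because 1999-07-31 is a Saturday, the deadline becomes 1999-07-30 (Friday).
Final deadline: 1999-07-30.

1999-07-30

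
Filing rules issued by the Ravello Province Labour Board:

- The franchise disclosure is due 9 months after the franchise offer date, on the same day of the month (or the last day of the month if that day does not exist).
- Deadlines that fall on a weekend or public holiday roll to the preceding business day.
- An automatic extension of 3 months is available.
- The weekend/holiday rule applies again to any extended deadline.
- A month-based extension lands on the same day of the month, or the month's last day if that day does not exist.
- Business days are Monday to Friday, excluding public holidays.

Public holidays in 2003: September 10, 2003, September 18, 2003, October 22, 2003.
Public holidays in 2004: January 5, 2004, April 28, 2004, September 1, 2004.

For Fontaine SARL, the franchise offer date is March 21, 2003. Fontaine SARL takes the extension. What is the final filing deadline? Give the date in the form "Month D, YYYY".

9 months from March 21, 2003 is December 21, 2003.
Because December 21, 2003 is a Sunday, the deadline becomes December 19, 2003 (Friday).
Add 3 months to December 19, 2003: March 19, 2004.
March 19, 2004 is a Friday and not a listed holiday, so it stands.
Final deadline: March 19, 2004.

March 19, 2004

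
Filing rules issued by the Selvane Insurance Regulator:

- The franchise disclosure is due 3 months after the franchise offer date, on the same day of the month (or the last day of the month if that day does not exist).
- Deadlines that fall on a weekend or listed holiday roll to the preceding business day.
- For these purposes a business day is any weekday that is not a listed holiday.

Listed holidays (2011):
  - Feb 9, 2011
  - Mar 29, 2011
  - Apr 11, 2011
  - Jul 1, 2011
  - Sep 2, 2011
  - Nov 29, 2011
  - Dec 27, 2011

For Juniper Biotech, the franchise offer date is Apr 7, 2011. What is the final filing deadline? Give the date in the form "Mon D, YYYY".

Moving 3 months forward from Apr 7, 2011 on the corresponding day gives Jul 7, 2011.
Jul 7, 2011 is a Thursday and not a listed holiday, so it stands.
The final due date is Jul 7, 2011.

Jul 7, 2011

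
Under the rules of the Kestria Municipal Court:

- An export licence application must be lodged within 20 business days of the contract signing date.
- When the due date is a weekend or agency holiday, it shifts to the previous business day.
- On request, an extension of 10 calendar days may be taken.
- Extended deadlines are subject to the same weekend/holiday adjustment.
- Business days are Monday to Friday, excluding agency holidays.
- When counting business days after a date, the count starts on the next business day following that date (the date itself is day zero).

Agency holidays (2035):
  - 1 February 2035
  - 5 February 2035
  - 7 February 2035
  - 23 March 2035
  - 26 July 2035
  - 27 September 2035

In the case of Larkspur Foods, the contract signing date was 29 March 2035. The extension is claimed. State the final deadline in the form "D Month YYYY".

Starting the day after 29 March 2035 and counting 20 business days lands on 26 April 2035.
Since 26 April 2035 is a Thursday and not a holiday, the date is unchanged.
Add the 10 calendar-day extension to 26 April 2035: 6 May 2035.
6 May 2035 is a Sunday, so it moves to the preceding business day, 4 May 2035 (Friday).
So the filing is due 4 May 2035.

4 May 2035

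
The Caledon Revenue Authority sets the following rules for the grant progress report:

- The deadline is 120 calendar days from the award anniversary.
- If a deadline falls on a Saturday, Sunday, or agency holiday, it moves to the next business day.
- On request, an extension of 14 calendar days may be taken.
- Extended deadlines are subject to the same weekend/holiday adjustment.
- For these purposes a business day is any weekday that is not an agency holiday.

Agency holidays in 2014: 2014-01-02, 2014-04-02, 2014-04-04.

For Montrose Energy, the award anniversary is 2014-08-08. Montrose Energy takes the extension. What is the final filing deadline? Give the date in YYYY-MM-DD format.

Trigger date 2014-08-08 + 120 calendar days = 2014-12-06.
2014-12-06 is a Saturday, so it moves to the next business day, 2014-12-08 (Monday).
Add the 14 calendar-day extension to 2014-12-08: 2014-12-22.
Since 2014-12-22 is a Monday and not a holiday, the date is unchanged.
So the filing is due 2014-12-22.

2014-12-22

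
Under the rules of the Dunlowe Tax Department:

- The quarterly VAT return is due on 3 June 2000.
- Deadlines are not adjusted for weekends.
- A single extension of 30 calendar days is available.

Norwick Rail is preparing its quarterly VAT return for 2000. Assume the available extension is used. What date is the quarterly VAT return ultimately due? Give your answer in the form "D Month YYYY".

The stated deadline is 3 June 2000.
3 June 2000 is a Saturday; no weekend or holiday adjustment applies.
Add the 30 calendar-day extension to 3 June 2000: 3 July 2000.
3 July 2000 is a Monday; no weekend or holiday adjustment applies.
The final due date is 3 July 2000.

3 July 2000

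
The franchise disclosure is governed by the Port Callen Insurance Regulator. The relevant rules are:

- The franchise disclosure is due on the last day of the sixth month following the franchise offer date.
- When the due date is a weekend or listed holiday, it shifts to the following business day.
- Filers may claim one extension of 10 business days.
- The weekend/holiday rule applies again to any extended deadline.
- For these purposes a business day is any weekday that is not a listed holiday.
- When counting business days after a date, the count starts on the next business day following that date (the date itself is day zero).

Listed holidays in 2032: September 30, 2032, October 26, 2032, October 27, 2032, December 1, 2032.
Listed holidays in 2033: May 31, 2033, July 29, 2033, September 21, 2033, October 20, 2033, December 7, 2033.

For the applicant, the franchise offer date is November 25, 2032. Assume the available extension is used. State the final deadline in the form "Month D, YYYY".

6 months after November 25, 2032 falls in May 2033; the last day of that month is May 31, 2033.
May 31, 2033 is a listed holiday; the next business day is June 1, 2033 (Wednesday).
Applying the 10-business-day extension: 10 business days after June 1, 2033 is June 15, 2033.
Since June 15, 2033 is a Wednesday and not a holiday, the date is unchanged.
Deadline: June 15, 2033.

June 15, 2033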